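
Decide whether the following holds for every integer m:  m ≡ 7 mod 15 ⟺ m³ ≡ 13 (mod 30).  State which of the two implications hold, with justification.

(→) This fails: take m = 22. Then 22 ≡ 7 (mod 15), but 22³ = 10648 ≡ 28 (mod 30), not 13.

(←) Conversely, the residues r modulo 30 with r³ ≡ 13 (mod 30) are exactly {7}, and each is ≡ 7 (mod 15).

(⇒) fails; (⇐) holds.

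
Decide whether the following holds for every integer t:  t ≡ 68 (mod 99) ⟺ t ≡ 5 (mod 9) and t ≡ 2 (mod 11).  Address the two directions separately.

[⇒] Suppose t ≡ 68 (mod 99); write t = 99j + 68. Since 9 ∣ 99, reducing mod 9 gives t ≡ 68 ≡ 5 (mod 9); since 11 ∣ 99, reducing mod 11 gives t ≡ 68 ≡ 2 (mod 11).

[⇐] Conversely, if t ≡ 5 (mod 9) and t ≡ 2 (mod 11), then by the Chinese remainder theorem t ≡ 68 (mod 99). This is exactly t ≡ 68 (mod 99).

The biconditional holds.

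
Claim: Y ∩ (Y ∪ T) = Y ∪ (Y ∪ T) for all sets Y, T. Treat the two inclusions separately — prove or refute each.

(⟹) Let x ∈ Y ∩ (Y ∪ T). Then either x ∈ Y and x ∉ T; or x ∈ Y ∩ T. In each case x ∈ Y ∪ (Y ∪ T), so Y ∩ (Y ∪ T) ⊆ Y ∪ (Y ∪ T).

(⟸) This inclusion fails. Take Y = ∅, T = {1}; then 1 ∈ Y ∪ (Y ∪ T) but 1 ∉ Y ∩ (Y ∪ T).

(⊆) holds; (⊇) fails.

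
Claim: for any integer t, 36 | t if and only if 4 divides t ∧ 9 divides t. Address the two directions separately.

Converse. Suppose 4 ∣ t and 9 ∣ t. Any common multiple of 4 and 9 is a multiple of their lcm; here gcd(4, 9) = 1, so lcm(4, 9) = 4·9 = 36, so 36 ∣ t.

Forward direction. If 36 ∣ t, write t = 36q. Since 36 = 9·4, t = 4·(9q), so 4 ∣ t; and since 36 = 4·9, t = 9·(4q), so 9 ∣ t.

The biconditional holds.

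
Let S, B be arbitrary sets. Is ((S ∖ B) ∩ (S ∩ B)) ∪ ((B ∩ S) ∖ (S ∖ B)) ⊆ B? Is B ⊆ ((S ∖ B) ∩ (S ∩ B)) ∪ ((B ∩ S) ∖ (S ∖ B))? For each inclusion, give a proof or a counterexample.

(⟸) This inclusion fails. Take S = ∅, B = {1}; then 1 ∈ B but 1 ∉ ((S ∖ B) ∩ (S ∩ B)) ∪ ((B ∩ S) ∖ (S ∖ B)).

(⟹) Let x ∈ ((S ∖ B) ∩ (S ∩ B)) ∪ ((B ∩ S) ∖ (S ∖ B)). Then x ∈ S ∩ B, from which x ∈ B.

The sets are not equal: only the forward inclusion holds.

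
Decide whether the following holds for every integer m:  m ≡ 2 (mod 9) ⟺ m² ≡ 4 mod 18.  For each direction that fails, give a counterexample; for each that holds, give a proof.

Neither implication holds.

(→) This fails: take m = 11. Then 11 ≡ 2 (mod 9), but 11² = 121 ≡ 13 (mod 18), not 4.

(←) This fails: take m = 16. Then 16² = 256 ≡ 4 (mod 18), yet 16 ≡ 7 (mod 9), not 2.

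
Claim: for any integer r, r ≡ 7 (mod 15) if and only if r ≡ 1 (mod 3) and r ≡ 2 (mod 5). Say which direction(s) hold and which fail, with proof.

Equivalent; both directions hold.

Forward direction. Suppose r ≡ 7 (mod 15); write r = 15j + 7. Since 3 ∣ 15, reducing mod 3 gives r ≡ 7 ≡ 1 (mod 3); since 5 ∣ 15, reducing mod 5 gives r ≡ 7 ≡ 2 (mod 5).

Converse. If r ≡ 1 (mod 3) and r ≡ 2 (mod 5), then by the Chinese remainder theorem r ≡ 7 (mod 15). This is exactly r ≡ 7 (mod 15).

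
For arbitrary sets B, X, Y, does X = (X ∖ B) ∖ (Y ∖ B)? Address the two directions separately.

The sets are not equal: only the reverse inclusion holds.

(⊇) Let x ∈ (X ∖ B) ∖ (Y ∖ B). Then x ∈ X and x ∉ B, Y, from which x ∈ X.

(⊆) This inclusion fails. Take B = {1}, X = {1}, Y = ∅; then 1 ∈ X but 1 ∉ (X ∖ B) ∖ (Y ∖ B).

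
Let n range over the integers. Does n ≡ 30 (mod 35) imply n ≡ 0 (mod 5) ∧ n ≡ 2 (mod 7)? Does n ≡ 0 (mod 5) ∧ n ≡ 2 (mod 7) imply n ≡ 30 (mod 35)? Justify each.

Forward direction. Suppose n ≡ 30 (mod 35); write n = 35j + 30. Since 5 ∣ 35, reducing mod 5 gives n ≡ 30 ≡ 0 (mod 5); since 7 ∣ 35, reducing mod 7 gives n ≡ 30 ≡ 2 (mod 7).

Converse. If n ≡ 0 (mod 5) and n ≡ 2 (mod 7), then by the Chinese remainder theorem n ≡ 30 (mod 35). This is exactly n ≡ 30 (mod 35).

The biconditional holds.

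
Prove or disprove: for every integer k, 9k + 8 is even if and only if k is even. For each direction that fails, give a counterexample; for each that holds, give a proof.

The biconditional holds.

(→) Suppose 9k + 8 is even. Since 9 is odd, 9k and k have the same parity, so 9k + 8 ≡ k + 8 (mod 2). As 8 is even, 9k + 8 is even exactly when k is even. Thus k is even.

(←) Conversely, suppose k is even; write k = 2j. Then 9k + 8 = 9·(2j) + 8 = 2·9j + 8, which is even.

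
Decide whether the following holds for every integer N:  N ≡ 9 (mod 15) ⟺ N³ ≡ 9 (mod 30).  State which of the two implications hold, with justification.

(→) This fails: take N = 24. Then 24 ≡ 9 (mod 15), but 24³ = 13824 ≡ 24 (mod 30), not 9.

(←) Conversely, the residues r modulo 30 with r³ ≡ 9 (mod 30) are exactly {9}, and each is ≡ 9 (mod 15).

Not equivalent: only (⇐) holds.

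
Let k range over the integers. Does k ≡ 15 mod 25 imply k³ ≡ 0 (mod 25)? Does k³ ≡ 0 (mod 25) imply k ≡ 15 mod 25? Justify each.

Only the forward direction holds.

Converse. This fails: take k = 0. Then 0³ = 0 ≡ 0 (mod 25), yet 0 ≡ 0 (mod 25), not 15.

Forward direction. Suppose k ≡ 15 mod 25. Write k = 25j + 15. Then (25j + 15)³ = 15625j³ + 28125j² + 16875j + 3375 = 25(625j³ + 1125j² + 675j + 135) + 0, so k³ ≡ 0 (mod 25).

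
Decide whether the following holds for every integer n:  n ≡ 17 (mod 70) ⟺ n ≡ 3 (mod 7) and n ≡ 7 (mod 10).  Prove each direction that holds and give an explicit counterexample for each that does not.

(→) Suppose n ≡ 17 (mod 70); write n = 70j + 17. Since 7 ∣ 70, reducing mod 7 gives n ≡ 17 ≡ 3 (mod 7); since 10 ∣ 70, reducing mod 10 gives n ≡ 17 ≡ 7 (mod 10).

(←) Conversely, if n ≡ 3 (mod 7) and n ≡ 7 (mod 10), then by the Chinese remainder theorem n ≡ 17 (mod 70). This is exactly n ≡ 17 (mod 70).

Equivalent; both directions hold.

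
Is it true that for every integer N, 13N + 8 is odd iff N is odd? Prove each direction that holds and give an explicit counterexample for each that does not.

(→) Suppose 13N + 8 is odd. Since 13 is odd, 13N and N have the same parity, so 13N + 8 ≡ N + 8 (mod 2). As 8 is even, 13N + 8 is odd exactly when N is odd. Thus N is odd.

(←) Conversely, suppose N is odd; write N = 2j + 1. Then 13N + 8 = 13·(2j + 1) + 8 = 2·13j + 21, which is odd.

Both directions hold.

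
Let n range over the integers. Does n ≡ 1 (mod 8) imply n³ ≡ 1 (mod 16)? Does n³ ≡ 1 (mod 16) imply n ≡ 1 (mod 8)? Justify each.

Only the reverse direction holds.

(←) The residues r modulo 16 with r³ ≡ 1 (mod 16) are exactly {1}, and each is ≡ 1 (mod 8).

(→) This fails: take n = 9. Then 9 ≡ 1 (mod 8), but 9³ = 729 ≡ 9 (mod 16), not 1.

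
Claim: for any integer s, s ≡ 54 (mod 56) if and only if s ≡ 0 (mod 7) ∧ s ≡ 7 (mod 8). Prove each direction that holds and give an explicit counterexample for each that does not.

(⇒) This fails: s = 54 gives 54 ≡ 54 (mod 56) but 54 ≡ 5 (mod 7), so the conjunction on the right does not hold.

(⇐) This fails: s = 7 satisfies both congruences on the right (7 ≡ 0 mod 7 and 7 ≡ 7 mod 8) yet 7 ≡ 7 (mod 56), not 54.

Neither direction holds.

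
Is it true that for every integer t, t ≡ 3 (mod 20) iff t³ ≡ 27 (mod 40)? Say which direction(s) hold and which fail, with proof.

Converse. The residues r modulo 40 with r³ ≡ 27 (mod 40) are exactly {3}, and each is ≡ 3 (mod 20).

Forward direction. This fails: take t = 23. Then 23 ≡ 3 (mod 20), but 23³ = 12167 ≡ 7 (mod 40), not 27.

Not equivalent: only (⇐) holds.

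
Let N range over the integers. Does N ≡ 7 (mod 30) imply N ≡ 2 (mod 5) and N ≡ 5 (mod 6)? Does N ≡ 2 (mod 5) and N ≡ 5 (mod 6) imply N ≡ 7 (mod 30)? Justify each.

Neither direction holds.

Forward direction. This fails: N = 7 gives 7 ≡ 7 (mod 30) but 7 ≡ 1 (mod 6), so the conjunction on the right does not hold.

Converse. This fails: N = 17 satisfies both congruences on the right (17 ≡ 2 mod 5 and 17 ≡ 5 mod 6) yet 17 ≡ 17 (mod 30), not 7.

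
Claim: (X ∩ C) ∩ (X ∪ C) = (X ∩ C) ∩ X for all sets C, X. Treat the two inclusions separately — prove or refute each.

Both inclusions hold; the sets are equal.

(⊆) Let x ∈ (X ∩ C) ∩ (X ∪ C). Then x ∈ C ∩ X, from which x ∈ (X ∩ C) ∩ X.

(⊇) Let x ∈ (X ∩ C) ∩ X. Then x ∈ C ∩ X, from which x ∈ (X ∩ C) ∩ (X ∪ C).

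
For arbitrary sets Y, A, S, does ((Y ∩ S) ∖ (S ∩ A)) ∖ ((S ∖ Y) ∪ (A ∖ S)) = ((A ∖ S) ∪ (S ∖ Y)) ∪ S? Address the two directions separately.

Only the forward inclusion holds.

(⟹) Let x ∈ ((Y ∩ S) ∖ (S ∩ A)) ∖ ((S ∖ Y) ∪ (A ∖ S)). Then x ∈ Y ∩ S and x ∉ A, from which x ∈ ((A ∖ S) ∪ (S ∖ Y)) ∪ S.

(⟸) This inclusion fails. Take Y = ∅, A = {1}, S = ∅; then 1 ∈ ((A ∖ S) ∪ (S ∖ Y)) ∪ S but 1 ∉ ((Y ∩ S) ∖ (S ∩ A)) ∖ ((S ∖ Y) ∪ (A ∖ S)).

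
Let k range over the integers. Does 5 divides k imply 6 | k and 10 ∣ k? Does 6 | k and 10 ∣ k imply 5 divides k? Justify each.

Only the converse holds.

(←) Suppose 6 ∣ k and 10 ∣ k. Any common multiple of 6 and 10 is a multiple of their lcm; here lcm(6, 10) = 6·10/gcd(6, 10) = 60/2 = 30, so 30 ∣ k. Since 5 ∣ 30, it follows that 5 ∣ k.

(→) This fails: take k = 5. Certainly 5 ∣ 5, but 6 ∤ 5.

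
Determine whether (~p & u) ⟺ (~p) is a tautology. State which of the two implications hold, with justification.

(⇒) Assume the antecedent. If p is true, the antecedent cannot hold. If p is false, ~p reduces to true regardless of the other variables. Either way ~p holds.

(⇐) This fails. Under p = F, u = F, the left side is false but the right side is true.

(⇒) holds; (⇐) fails.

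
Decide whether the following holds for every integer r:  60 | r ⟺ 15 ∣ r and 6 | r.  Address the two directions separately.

(⟹) If 60 ∣ r, write r = 60q. Since 60 = 4·15, r = 15·(4q), so 15 ∣ r; and since 60 = 10·6, r = 6·(10q), so 6 ∣ r.

(⟸) This fails: take r = 30. Both 15 ∣ 30 and 6 ∣ 30, yet 30 is not a multiple of 60 (since 30 = 0·60 + 30), so 60 ∤ 30.

The forward direction holds; the converse fails.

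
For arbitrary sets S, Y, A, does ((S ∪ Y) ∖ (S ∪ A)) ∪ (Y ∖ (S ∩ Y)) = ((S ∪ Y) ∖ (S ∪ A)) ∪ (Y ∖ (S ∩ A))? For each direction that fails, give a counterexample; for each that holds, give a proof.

Reverse inclusion. This inclusion fails. Take S = {1}, Y = {1}, A = ∅; then 1 ∈ ((S ∪ Y) ∖ (S ∪ A)) ∪ (Y ∖ (S ∩ A)) but 1 ∉ ((S ∪ Y) ∖ (S ∪ A)) ∪ (Y ∖ (S ∩ Y)).

Forward inclusion. Let x ∈ ((S ∪ Y) ∖ (S ∪ A)) ∪ (Y ∖ (S ∩ Y)). Then either x ∈ Y and x ∉ S, A; or x ∈ Y ∩ A and x ∉ S. In each case x ∈ ((S ∪ Y) ∖ (S ∪ A)) ∪ (Y ∖ (S ∩ A)), so ((S ∪ Y) ∖ (S ∪ A)) ∪ (Y ∖ (S ∩ Y)) ⊆ ((S ∪ Y) ∖ (S ∪ A)) ∪ (Y ∖ (S ∩ A)).

(⊆) holds; (⊇) fails.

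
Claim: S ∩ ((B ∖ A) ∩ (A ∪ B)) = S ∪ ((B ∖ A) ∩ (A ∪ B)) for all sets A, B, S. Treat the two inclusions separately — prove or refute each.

Only the forward inclusion holds.

(⊆) Let x ∈ S ∩ ((B ∖ A) ∩ (A ∪ B)). Then x ∈ B ∩ S and x ∉ A, from which x ∈ S ∪ ((B ∖ A) ∩ (A ∪ B)).

(⊇) This inclusion fails. Take A = ∅, B = {1}, S = ∅; then 1 ∈ S ∪ ((B ∖ A) ∩ (A ∪ B)) but 1 ∉ S ∩ ((B ∖ A) ∩ (A ∪ B)).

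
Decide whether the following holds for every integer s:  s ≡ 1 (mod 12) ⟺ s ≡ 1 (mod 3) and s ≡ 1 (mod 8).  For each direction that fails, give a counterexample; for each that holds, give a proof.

Only the converse holds.

(⇒) This fails: s = 13 gives 13 ≡ 1 (mod 12) but 13 ≡ 5 (mod 8), so the conjunction on the right does not hold.

(⇐) Conversely, if s ≡ 1 (mod 3) and s ≡ 1 (mod 8), then by the Chinese remainder theorem s ≡ 1 (mod 24). Since 1 ≡ 1 (mod 12) and 12 ∣ 24, we get s ≡ 1 (mod 12).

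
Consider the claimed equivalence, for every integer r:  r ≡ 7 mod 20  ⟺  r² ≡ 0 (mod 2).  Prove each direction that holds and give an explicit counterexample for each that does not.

(⇒) This fails: take r = 7. Then 7 ≡ 7 (mod 20), but 7² = 49 ≡ 1 (mod 2), not 0.

(⇐) This fails: take r = 0. Then 0² = 0 ≡ 0 (mod 2), yet 0 ≡ 0 (mod 20), not 7.

Neither direction holds.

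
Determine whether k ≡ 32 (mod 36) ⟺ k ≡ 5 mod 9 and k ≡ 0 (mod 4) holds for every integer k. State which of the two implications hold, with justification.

Forward direction. Suppose k ≡ 32 (mod 36); write k = 36j + 32. Since 9 ∣ 36, reducing mod 9 gives k ≡ 32 ≡ 5 (mod 9); since 4 ∣ 36, reducing mod 4 gives k ≡ 32 ≡ 0 (mod 4).

Converse. If k ≡ 5 (mod 9) and k ≡ 0 (mod 4), then by the Chinese remainder theorem k ≡ 32 (mod 36). This is exactly k ≡ 32 (mod 36).

The biconditional holds.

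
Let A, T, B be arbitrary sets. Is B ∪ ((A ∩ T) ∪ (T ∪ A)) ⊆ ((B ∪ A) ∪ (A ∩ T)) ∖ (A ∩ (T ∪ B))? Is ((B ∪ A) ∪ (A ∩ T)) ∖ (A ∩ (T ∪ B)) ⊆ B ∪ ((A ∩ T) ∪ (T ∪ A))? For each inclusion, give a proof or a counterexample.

(⊆) This inclusion fails. Take A = ∅, T = {1}, B = ∅; then 1 ∈ B ∪ ((A ∩ T) ∪ (T ∪ A)) but 1 ∉ ((B ∪ A) ∪ (A ∩ T)) ∖ (A ∩ (T ∪ B)).

(⊇) Let x ∈ ((B ∪ A) ∪ (A ∩ T)) ∖ (A ∩ (T ∪ B)). Then either x ∈ A and x ∉ T, B; or x ∈ B and x ∉ A, T; or x ∈ T ∩ B and x ∉ A. In each case x ∈ B ∪ ((A ∩ T) ∪ (T ∪ A)), so ((B ∪ A) ∪ (A ∩ T)) ∖ (A ∩ (T ∪ B)) ⊆ B ∪ ((A ∩ T) ∪ (T ∪ A)).

The sets are not equal: only the reverse inclusion holds.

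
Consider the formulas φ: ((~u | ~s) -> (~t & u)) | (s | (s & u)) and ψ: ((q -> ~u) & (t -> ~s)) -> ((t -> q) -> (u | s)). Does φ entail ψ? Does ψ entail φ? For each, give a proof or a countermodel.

(→) Assume the antecedent. If s is true, the consequent reduces to true regardless of the other variables. If s is false, the antecedent forces (q = F, u = T, s = F, t = F) or (q = T, u = T, s = F, t = F), and the consequent holds there. Either way the consequent holds.

(←) This fails. Under q = F, u = F, s = F, t = T, the left side is false but the right side is true.

Only the forward implication holds.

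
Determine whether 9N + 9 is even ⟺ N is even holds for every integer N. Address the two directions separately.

Forward direction. This fails: N = 5 gives 9N + 9 = 54, which is even, but 5 is odd, not even.

Converse. This also fails: N = 0 is even, but 9N + 9 = 9 is odd, not even.

(⇒) fails and (⇐) fails.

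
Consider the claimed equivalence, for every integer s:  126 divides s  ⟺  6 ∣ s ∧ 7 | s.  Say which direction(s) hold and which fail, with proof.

(→) If 126 ∣ s, write s = 126q. Since 126 = 21·6, s = 6·(21q), so 6 ∣ s; and since 126 = 18·7, s = 7·(18q), so 7 ∣ s.

(←) This fails: take s = 42. Both 6 ∣ 42 and 7 ∣ 42, yet 42 is not a multiple of 126 (since 42 = 0·126 + 42), so 126 ∤ 42.

Only the forward direction holds.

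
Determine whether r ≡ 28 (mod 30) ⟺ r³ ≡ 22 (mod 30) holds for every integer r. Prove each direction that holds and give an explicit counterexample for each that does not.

(⟸) Suppose r³ ≡ 22 (mod 30). The only residue r in {0, …, 29} with r³ ≡ 22 (mod 30) is r = 28, so r ≡ 28 (mod 30).

(⟹) Suppose r ≡ 28 (mod 30). Write r = 30j + 28. Then (30j + 28)³ = 27000j³ + 75600j² + 70560j + 21952 = 30(900j³ + 2520j² + 2352j + 731) + 22, so r³ ≡ 22 (mod 30).

Both directions hold.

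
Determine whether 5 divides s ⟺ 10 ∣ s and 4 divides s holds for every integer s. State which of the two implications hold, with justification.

(⇒) fails; (⇐) holds.

[⇒] This fails: take s = 5. Certainly 5 ∣ 5, but 10 ∤ 5.

[⇐] Suppose 10 ∣ s and 4 ∣ s. Any common multiple of 10 and 4 is a multiple of their lcm; here lcm(10, 4) = 10·4/gcd(10, 4) = 40/2 = 20, so 20 ∣ s. Since 5 ∣ 20, it follows that 5 ∣ s.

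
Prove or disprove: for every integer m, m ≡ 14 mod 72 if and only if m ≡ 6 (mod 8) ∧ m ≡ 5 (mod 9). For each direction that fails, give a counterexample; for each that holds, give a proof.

The biconditional holds.

(⇒) Suppose m ≡ 14 (mod 72); write m = 72j + 14. Since 8 ∣ 72, reducing mod 8 gives m ≡ 14 ≡ 6 (mod 8); since 9 ∣ 72, reducing mod 9 gives m ≡ 14 ≡ 5 (mod 9).

(⇐) Conversely, if m ≡ 6 (mod 8) and m ≡ 5 (mod 9), then by the Chinese remainder theorem m ≡ 14 (mod 72). This is exactly m ≡ 14 (mod 72).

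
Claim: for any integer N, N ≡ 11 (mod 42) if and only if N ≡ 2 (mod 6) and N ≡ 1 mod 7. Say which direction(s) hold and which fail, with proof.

Neither implication holds.

(→) This fails: N = 11 gives 11 ≡ 11 (mod 42) but 11 ≡ 5 (mod 6), so the conjunction on the right does not hold.

(←) This fails: N = 8 satisfies both congruences on the right (8 ≡ 2 mod 6 and 8 ≡ 1 mod 7) yet 8 ≡ 8 (mod 42), not 11.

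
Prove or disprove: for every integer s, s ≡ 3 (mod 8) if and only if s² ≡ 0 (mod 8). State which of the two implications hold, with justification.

[⇒] This fails: take s = 3. Then 3 ≡ 3 (mod 8), but 3² = 9 ≡ 1 (mod 8), not 0.

[⇐] This fails: take s = 0. Then 0² = 0 ≡ 0 (mod 8), yet 0 ≡ 0 (mod 8), not 3.

(⇒) fails and (⇐) fails.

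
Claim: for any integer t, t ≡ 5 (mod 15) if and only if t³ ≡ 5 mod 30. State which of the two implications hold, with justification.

[⇒] This fails: take t = 20. Then 20 ≡ 5 (mod 15), but 20³ = 8000 ≡ 20 (mod 30), not 5.

[⇐] Conversely, the residues r modulo 30 with r³ ≡ 5 (mod 30) are exactly {5}, and each is ≡ 5 (mod 15).

The forward direction fails; the converse holds.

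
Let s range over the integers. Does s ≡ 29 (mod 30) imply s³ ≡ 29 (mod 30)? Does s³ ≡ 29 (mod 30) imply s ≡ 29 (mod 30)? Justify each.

(⇐) Suppose s³ ≡ 29 (mod 30). The only residue r in {0, …, 29} with r³ ≡ 29 (mod 30) is r = 29, so s ≡ 29 (mod 30).

(⇒) Suppose s ≡ 29 (mod 30). Write s = 30j + 29. Then (30j + 29)³ = 27000j³ + 78300j² + 75690j + 24389 = 30(900j³ + 2610j² + 2523j + 812) + 29, so s³ ≡ 29 (mod 30).

The biconditional holds.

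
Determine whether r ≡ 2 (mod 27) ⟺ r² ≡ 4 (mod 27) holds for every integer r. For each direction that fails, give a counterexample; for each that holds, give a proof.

(⇒) holds; (⇐) fails.

[⇒] Suppose r ≡ 2 (mod 27). Write r = 27j + 2. Then (27j + 2)² = 729j² + 108j + 4 = 27(27j² + 4j) + 4, so r² ≡ 4 (mod 27).

[⇐] This fails: take r = 25. Then 25² = 625 ≡ 4 (mod 27), yet 25 ≡ 25 (mod 27), not 2.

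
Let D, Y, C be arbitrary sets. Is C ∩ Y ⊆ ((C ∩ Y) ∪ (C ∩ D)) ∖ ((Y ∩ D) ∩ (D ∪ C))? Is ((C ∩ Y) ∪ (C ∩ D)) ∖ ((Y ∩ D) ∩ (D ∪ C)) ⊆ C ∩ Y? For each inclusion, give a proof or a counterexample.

(⊆) This inclusion fails. Take D = {1}, Y = {1}, C = {1}; then 1 ∈ C ∩ Y but 1 ∉ ((C ∩ Y) ∪ (C ∩ D)) ∖ ((Y ∩ D) ∩ (D ∪ C)).

(⊇) This inclusion fails. Take D = {1}, Y = ∅, C = {1}; then 1 ∈ ((C ∩ Y) ∪ (C ∩ D)) ∖ ((Y ∩ D) ∩ (D ∪ C)) but 1 ∉ C ∩ Y.

Both inclusions fail.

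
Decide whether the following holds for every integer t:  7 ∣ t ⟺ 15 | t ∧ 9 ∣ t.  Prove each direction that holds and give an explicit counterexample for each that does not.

Neither direction holds.

[⇒] This fails: take t = 7. Certainly 7 ∣ 7, but 15 ∤ 7.

[⇐] This fails: take t = 45. Both 15 ∣ 45 and 9 ∣ 45, yet 45 is not a multiple of 7 (since 45 = 6·7 + 3), so 7 ∤ 45.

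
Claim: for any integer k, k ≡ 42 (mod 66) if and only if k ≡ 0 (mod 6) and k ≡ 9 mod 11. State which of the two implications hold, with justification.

Both implications hold.

(→) Suppose k ≡ 42 (mod 66); write k = 66j + 42. Since 6 ∣ 66, reducing mod 6 gives k ≡ 42 ≡ 0 (mod 6); since 11 ∣ 66, reducing mod 11 gives k ≡ 42 ≡ 9 (mod 11).

(←) Conversely, if k ≡ 0 (mod 6) and k ≡ 9 (mod 11), then by the Chinese remainder theorem k ≡ 42 (mod 66). This is exactly k ≡ 42 (mod 66).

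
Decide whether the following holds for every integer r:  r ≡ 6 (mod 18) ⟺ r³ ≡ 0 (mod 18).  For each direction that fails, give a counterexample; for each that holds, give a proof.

Only the forward implication holds.

(⟹) Suppose r ≡ 6 (mod 18). Write r = 18j + 6. Then (18j + 6)³ = 5832j³ + 5832j² + 1944j + 216 = 18(324j³ + 324j² + 108j + 12) + 0, so r³ ≡ 0 (mod 18).

(⟸) This fails: take r = 0. Then 0³ = 0 ≡ 0 (mod 18), yet 0 ≡ 0 (mod 18), not 6.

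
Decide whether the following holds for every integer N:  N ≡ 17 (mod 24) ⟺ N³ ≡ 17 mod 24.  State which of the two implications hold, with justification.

(⇐) Suppose N³ ≡ 17 (mod 24). The only residue r in {0, …, 23} with r³ ≡ 17 (mod 24) is r = 17, so N ≡ 17 (mod 24).

(⇒) Suppose N ≡ 17 (mod 24). Write N = 24j + 17. Then (24j + 17)³ = 13824j³ + 29376j² + 20808j + 4913 = 24(576j³ + 1224j² + 867j + 204) + 17, so N³ ≡ 17 (mod 24).

Both directions hold.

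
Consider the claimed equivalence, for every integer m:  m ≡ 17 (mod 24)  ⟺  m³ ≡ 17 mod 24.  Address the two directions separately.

[⇐] Suppose m³ ≡ 17 (mod 24). The only residue r in {0, …, 23} with r³ ≡ 17 (mod 24) is r = 17, so m ≡ 17 (mod 24).

[⇒] Suppose m ≡ 17 (mod 24). Write m = 24j + 17. Then (24j + 17)³ = 13824j³ + 29376j² + 20808j + 4913 = 24(576j³ + 1224j² + 867j + 204) + 17, so m³ ≡ 17 (mod 24).

Both implications hold.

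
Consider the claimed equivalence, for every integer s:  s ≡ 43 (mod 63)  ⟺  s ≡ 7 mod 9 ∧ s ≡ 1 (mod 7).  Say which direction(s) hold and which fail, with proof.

Both implications hold.

(⟹) Suppose s ≡ 43 (mod 63); write s = 63j + 43. Since 9 ∣ 63, reducing mod 9 gives s ≡ 43 ≡ 7 (mod 9); since 7 ∣ 63, reducing mod 7 gives s ≡ 43 ≡ 1 (mod 7).

(⟸) Conversely, if s ≡ 7 (mod 9) and s ≡ 1 (mod 7), then by the Chinese remainder theorem s ≡ 43 (mod 63). This is exactly s ≡ 43 (mod 63).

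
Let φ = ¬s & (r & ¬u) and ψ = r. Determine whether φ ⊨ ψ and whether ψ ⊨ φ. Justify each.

(⇒) holds; (⇐) fails.

Forward direction. Assume the antecedent. If u is true, the antecedent cannot hold. If u is false, the antecedent forces (u = F, r = T, s = F), and r holds there. Either way r holds.

Converse. This fails. Under u = T, r = T, s = F, the left side is false but the right side is true.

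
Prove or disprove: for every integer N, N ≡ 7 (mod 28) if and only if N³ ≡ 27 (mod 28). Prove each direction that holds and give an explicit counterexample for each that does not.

(⟹) This fails: take N = 7. Then 7 ≡ 7 (mod 28), but 7³ = 343 ≡ 7 (mod 28), not 27.

(⟸) This fails: take N = 3. Then 3³ = 27 ≡ 27 (mod 28), yet 3 ≡ 3 (mod 28), not 7.

Neither implication holds.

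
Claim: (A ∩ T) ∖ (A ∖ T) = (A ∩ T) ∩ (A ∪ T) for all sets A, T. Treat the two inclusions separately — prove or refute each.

(⊆) Let x ∈ (A ∩ T) ∖ (A ∖ T). Then x ∈ A ∩ T, from which x ∈ (A ∩ T) ∩ (A ∪ T).

(⊇) Let x ∈ (A ∩ T) ∩ (A ∪ T). Then x ∈ A ∩ T, from which x ∈ (A ∩ T) ∖ (A ∖ T).

Both inclusions hold.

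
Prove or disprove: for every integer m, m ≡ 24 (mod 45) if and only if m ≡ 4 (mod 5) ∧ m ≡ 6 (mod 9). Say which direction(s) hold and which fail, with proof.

Both implications hold.

(→) Suppose m ≡ 24 (mod 45); write m = 45j + 24. Since 5 ∣ 45, reducing mod 5 gives m ≡ 24 ≡ 4 (mod 5); since 9 ∣ 45, reducing mod 9 gives m ≡ 24 ≡ 6 (mod 9).

(←) Conversely, if m ≡ 4 (mod 5) and m ≡ 6 (mod 9), then by the Chinese remainder theorem m ≡ 24 (mod 45). This is exactly m ≡ 24 (mod 45).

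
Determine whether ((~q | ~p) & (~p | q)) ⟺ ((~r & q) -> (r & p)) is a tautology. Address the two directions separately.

Neither direction holds.

(⇒) This fails. Under p = F, q = T, r = F, the left side is true but the right side is false.

(⇐) This fails. Under p = T, q = F, r = F, the left side is false but the right side is true.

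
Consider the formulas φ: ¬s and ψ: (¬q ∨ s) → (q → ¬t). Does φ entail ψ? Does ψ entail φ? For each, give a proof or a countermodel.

(→) Assume the antecedent. If t is true, the antecedent forces (t = T, s = F, q = F) or (t = T, s = F, q = T), and (¬q ∨ s) → (q → ¬t) holds there. If t is false, (¬q ∨ s) → (q → ¬t) reduces to true regardless of the other variables. Either way (¬q ∨ s) → (q → ¬t) holds.

(←) This fails. Under t = F, s = T, q = F, the left side is false but the right side is true.

Only the forward direction holds.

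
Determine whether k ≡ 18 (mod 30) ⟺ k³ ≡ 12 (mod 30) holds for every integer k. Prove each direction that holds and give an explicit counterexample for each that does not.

(⟹) Suppose k ≡ 18 (mod 30). Write k = 30j + 18. Then (30j + 18)³ = 27000j³ + 48600j² + 29160j + 5832 = 30(900j³ + 1620j² + 972j + 194) + 12, so k³ ≡ 12 (mod 30).

(⟸) Conversely, suppose k³ ≡ 12 (mod 30). The only residue r in {0, …, 29} with r³ ≡ 12 (mod 30) is r = 18, so k ≡ 18 (mod 30).

Both implications hold.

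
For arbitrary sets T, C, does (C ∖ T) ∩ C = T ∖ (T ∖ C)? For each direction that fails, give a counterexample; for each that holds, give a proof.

(⊆) fails and (⊇) fails.

Forward inclusion. This inclusion fails. Take T = ∅, C = {1}; then 1 ∈ (C ∖ T) ∩ C but 1 ∉ T ∖ (T ∖ C).

Reverse inclusion. This inclusion fails. Take T = {1}, C = {1}; then 1 ∈ T ∖ (T ∖ C) but 1 ∉ (C ∖ T) ∩ C.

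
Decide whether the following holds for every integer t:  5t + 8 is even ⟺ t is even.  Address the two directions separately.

The biconditional holds.

[⇐] Suppose t is even; write t = 2j. Then 5t + 8 = 5·(2j) + 8 = 2·5j + 8, which is even.

[⇒] Suppose 5t + 8 is even. Since 5 is odd, 5t and t have the same parity, so 5t + 8 ≡ t + 8 (mod 2). As 8 is even, 5t + 8 is even exactly when t is even. Thus t is even.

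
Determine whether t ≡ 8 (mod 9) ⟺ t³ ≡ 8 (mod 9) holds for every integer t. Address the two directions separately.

(⇒) holds; (⇐) fails.

(→) Suppose t ≡ 8 (mod 9). Write t = 9j + 8. Then (9j + 8)³ = 729j³ + 1944j² + 1728j + 512 = 9(81j³ + 216j² + 192j + 56) + 8, so t³ ≡ 8 (mod 9).

(←) This fails: take t = 2. Then 2³ = 8 ≡ 8 (mod 9), yet 2 ≡ 2 (mod 9), not 8.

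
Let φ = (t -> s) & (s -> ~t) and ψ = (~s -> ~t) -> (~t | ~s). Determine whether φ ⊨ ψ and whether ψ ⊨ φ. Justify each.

The forward direction holds; the converse fails.

(←) This fails. Under t = T, s = F, the left side is false but the right side is true.

(→) Assume the antecedent. If t is true, the antecedent cannot hold. If t is false, (~s -> ~t) -> (~t | ~s) reduces to true regardless of the other variables. Either way (~s -> ~t) -> (~t | ~s) holds.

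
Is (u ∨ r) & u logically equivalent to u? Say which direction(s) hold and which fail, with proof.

Equivalent; both directions hold.

(⇒) Assume the antecedent. If r is true, the antecedent forces (r = T, u = T), and u holds there. If r is false, the antecedent forces (r = F, u = T), and u holds there. Either way u holds.

(⇐) Assume the antecedent. If r is true, the antecedent forces (r = T, u = T), and (u ∨ r) & u holds there. If r is false, the antecedent forces (r = F, u = T), and (u ∨ r) & u holds there. Either way (u ∨ r) & u holds.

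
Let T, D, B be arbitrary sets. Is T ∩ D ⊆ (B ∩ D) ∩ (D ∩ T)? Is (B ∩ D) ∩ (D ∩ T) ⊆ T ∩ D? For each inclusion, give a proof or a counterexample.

(⊆) fails; (⊇) holds.

Forward inclusion. This inclusion fails. Take T = {1}, D = {1}, B = ∅; then 1 ∈ T ∩ D but 1 ∉ (B ∩ D) ∩ (D ∩ T).

Reverse inclusion. Let x ∈ (B ∩ D) ∩ (D ∩ T). Then x ∈ T ∩ D ∩ B, from which x ∈ T ∩ D.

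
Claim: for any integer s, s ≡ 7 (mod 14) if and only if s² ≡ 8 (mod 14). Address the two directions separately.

Forward direction. This fails: take s = 7. Then 7 ≡ 7 (mod 14), but 7² = 49 ≡ 7 (mod 14), not 8.

Converse. This fails: take s = 6. Then 6² = 36 ≡ 8 (mod 14), yet 6 ≡ 6 (mod 14), not 7.

Neither implication holds.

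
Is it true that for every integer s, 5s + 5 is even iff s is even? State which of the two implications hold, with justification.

Both directions fail.

(⟹) This fails: s = 3 gives 5s + 5 = 20, which is even, but 3 is odd, not even.

(⟸) This also fails: s = 2 is even, but 5s + 5 = 15 is odd, not even.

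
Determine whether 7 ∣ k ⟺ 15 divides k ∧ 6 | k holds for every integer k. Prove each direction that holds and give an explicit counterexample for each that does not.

(⇒) This fails: take k = 7. Certainly 7 ∣ 7, but 15 ∤ 7.

(⇐) This fails: take k = 30. Both 15 ∣ 30 and 6 ∣ 30, yet 30 is not a multiple of 7 (since 30 = 4·7 + 2), so 7 ∤ 30.

Neither implication holds.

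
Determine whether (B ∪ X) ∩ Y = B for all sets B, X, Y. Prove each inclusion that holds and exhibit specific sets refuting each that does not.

(⊆) fails and (⊇) fails.

Forward inclusion. This inclusion fails. Take B = ∅, X = {1}, Y = {1}; then 1 ∈ (B ∪ X) ∩ Y but 1 ∉ B.

Reverse inclusion. This inclusion fails. Take B = {1}, X = ∅, Y = ∅; then 1 ∈ B but 1 ∉ (B ∪ X) ∩ Y.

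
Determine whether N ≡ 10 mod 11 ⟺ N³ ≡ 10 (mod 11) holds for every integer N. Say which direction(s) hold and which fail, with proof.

Forward direction. Suppose N ≡ 10 mod 11. Write N = 11j + 10. Then (11j + 10)³ = 1331j³ + 3630j² + 3300j + 1000 = 11(121j³ + 330j² + 300j + 90) + 10, so N³ ≡ 10 (mod 11).

Converse. For the converse, argue contrapositively. If N ≢ 10 (mod 11), then N is congruent to one of 0, 1, 2, 3, 4, 5, 6, 7, 8, 9 modulo 11, and these give N³ ≡ 0, 1, 8, 5, 9, 4, 7, 2, 6, 3 respectively — never 10.

Both implications hold.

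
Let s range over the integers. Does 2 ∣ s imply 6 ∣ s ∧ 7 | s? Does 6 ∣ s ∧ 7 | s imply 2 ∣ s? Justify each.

Converse. Suppose 6 ∣ s and 7 ∣ s. Any common multiple of 6 and 7 is a multiple of their lcm; here gcd(6, 7) = 1, so lcm(6, 7) = 6·7 = 42, so 42 ∣ s. Since 2 ∣ 42, it follows that 2 ∣ s.

Forward direction. This fails: take s = 2. Certainly 2 ∣ 2, but 6 ∤ 2.

The forward direction fails; the converse holds.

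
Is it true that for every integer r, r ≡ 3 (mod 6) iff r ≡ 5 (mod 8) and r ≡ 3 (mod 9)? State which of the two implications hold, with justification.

(→) This fails: r = 33 gives 33 ≡ 3 (mod 6) but 33 ≡ 1 (mod 8), so the conjunction on the right does not hold.

(←) Conversely, if r ≡ 5 (mod 8) and r ≡ 3 (mod 9), then by the Chinese remainder theorem r ≡ 21 (mod 72). Since 21 ≡ 3 (mod 6) and 6 ∣ 72, we get r ≡ 3 (mod 6).

The forward direction fails; the converse holds.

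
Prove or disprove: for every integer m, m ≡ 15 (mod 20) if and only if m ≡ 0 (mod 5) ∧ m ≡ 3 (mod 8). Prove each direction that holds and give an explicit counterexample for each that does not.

Not equivalent: only (⇐) holds.

(⟸) If m ≡ 0 (mod 5) and m ≡ 3 (mod 8), then by the Chinese remainder theorem m ≡ 35 (mod 40). Since 35 ≡ 15 (mod 20) and 20 ∣ 40, we get m ≡ 15 (mod 20).

(⟹) This fails: m = 15 gives 15 ≡ 15 (mod 20) but 15 ≡ 7 (mod 8), so the conjunction on the right does not hold.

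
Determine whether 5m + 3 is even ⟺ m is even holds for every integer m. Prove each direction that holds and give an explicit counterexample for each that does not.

[⇒] This fails: m = 3 gives 5m + 3 = 18, which is even, but 3 is odd, not even.

[⇐] This also fails: m = 4 is even, but 5m + 3 = 23 is odd, not even.

Neither direction holds.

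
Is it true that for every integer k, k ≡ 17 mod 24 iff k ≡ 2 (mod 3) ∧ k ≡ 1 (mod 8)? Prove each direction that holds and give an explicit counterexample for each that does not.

(⇐) If k ≡ 2 (mod 3) and k ≡ 1 (mod 8), then by the Chinese remainder theorem k ≡ 17 (mod 24). This is exactly k ≡ 17 (mod 24).

(⇒) Suppose k ≡ 17 (mod 24); write k = 24j + 17. Since 3 ∣ 24, reducing mod 3 gives k ≡ 17 ≡ 2 (mod 3); since 8 ∣ 24, reducing mod 8 gives k ≡ 17 ≡ 1 (mod 8).

Both directions hold.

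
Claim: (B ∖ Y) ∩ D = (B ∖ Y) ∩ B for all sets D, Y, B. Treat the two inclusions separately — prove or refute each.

Forward inclusion. Let x ∈ (B ∖ Y) ∩ D. Then x ∈ D ∩ B and x ∉ Y, from which x ∈ (B ∖ Y) ∩ B.

Reverse inclusion. This inclusion fails. Take D = ∅, Y = ∅, B = {1}; then 1 ∈ (B ∖ Y) ∩ B but 1 ∉ (B ∖ Y) ∩ D.

(⊆) holds; (⊇) fails.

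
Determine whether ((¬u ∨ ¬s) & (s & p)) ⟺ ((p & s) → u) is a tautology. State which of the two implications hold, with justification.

(⇒) This fails. Under s = T, u = F, p = T, the left side is true but the right side is false.

(⇐) This fails. Under s = F, u = F, p = F, the left side is false but the right side is true.

(⇒) fails and (⇐) fails.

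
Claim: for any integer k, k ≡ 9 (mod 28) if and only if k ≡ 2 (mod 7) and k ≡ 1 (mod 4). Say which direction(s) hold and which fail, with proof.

The biconditional holds.

Converse. If k ≡ 2 (mod 7) and k ≡ 1 (mod 4), then by the Chinese remainder theorem k ≡ 9 (mod 28). This is exactly k ≡ 9 (mod 28).

Forward direction. Suppose k ≡ 9 (mod 28); write k = 28j + 9. Since 7 ∣ 28, reducing mod 7 gives k ≡ 9 ≡ 2 (mod 7); since 4 ∣ 28, reducing mod 4 gives k ≡ 9 ≡ 1 (mod 4).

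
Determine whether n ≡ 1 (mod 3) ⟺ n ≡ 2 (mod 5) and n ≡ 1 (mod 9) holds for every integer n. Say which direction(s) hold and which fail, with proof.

Forward direction. This fails: n = 1 gives 1 ≡ 1 (mod 3) but 1 ≡ 1 (mod 5), so the conjunction on the right does not hold.

Converse. If n ≡ 2 (mod 5) and n ≡ 1 (mod 9), then by the Chinese remainder theorem n ≡ 37 (mod 45). Since 37 ≡ 1 (mod 3) and 3 ∣ 45, we get n ≡ 1 (mod 3).

Only the reverse direction holds.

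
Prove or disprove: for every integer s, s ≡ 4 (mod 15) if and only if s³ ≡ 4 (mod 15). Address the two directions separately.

Both directions hold.

Forward direction. Suppose s ≡ 4 (mod 15). Write s = 15j + 4. Then (15j + 4)³ = 3375j³ + 2700j² + 720j + 64 = 15(225j³ + 180j² + 48j + 4) + 4, so s³ ≡ 4 (mod 15).

Converse. Suppose s³ ≡ 4 (mod 15). The only residue r in {0, …, 14} with r³ ≡ 4 (mod 15) is r = 4, so s ≡ 4 (mod 15).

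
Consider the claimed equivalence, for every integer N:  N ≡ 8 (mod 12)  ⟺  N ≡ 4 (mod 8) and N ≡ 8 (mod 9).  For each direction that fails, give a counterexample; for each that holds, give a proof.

Not equivalent: only (⇐) holds.

Forward direction. This fails: N = 32 gives 32 ≡ 8 (mod 12) but 32 ≡ 0 (mod 8), so the conjunction on the right does not hold.

Converse. If N ≡ 4 (mod 8) and N ≡ 8 (mod 9), then by the Chinese remainder theorem N ≡ 44 (mod 72). Since 44 ≡ 8 (mod 12) and 12 ∣ 72, we get N ≡ 8 (mod 12).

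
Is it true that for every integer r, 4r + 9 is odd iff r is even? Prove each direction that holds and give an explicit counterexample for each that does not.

(⟹) This fails: take r = 5. Then 4r + 9 = 29, which is odd, yet r = 5 is odd, not even.

(⟸) Suppose r is even. Since 4 is even, 4r is even for every r, so 4r + 9 has the same parity as 9, which is odd. Hence 4r + 9 is odd.

The forward direction fails; the converse holds.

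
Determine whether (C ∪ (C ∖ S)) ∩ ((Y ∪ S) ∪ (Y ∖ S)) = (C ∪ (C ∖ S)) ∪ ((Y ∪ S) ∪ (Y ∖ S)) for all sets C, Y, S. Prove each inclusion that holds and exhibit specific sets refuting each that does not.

(⊆) holds; (⊇) fails.

Reverse inclusion. This inclusion fails. Take C = {1}, Y = ∅, S = ∅; then 1 ∈ (C ∪ (C ∖ S)) ∪ ((Y ∪ S) ∪ (Y ∖ S)) but 1 ∉ (C ∪ (C ∖ S)) ∩ ((Y ∪ S) ∪ (Y ∖ S)).

Forward inclusion. Let x ∈ (C ∪ (C ∖ S)) ∩ ((Y ∪ S) ∪ (Y ∖ S)). Then either x ∈ C ∩ Y and x ∉ S; or x ∈ C ∩ S and x ∉ Y; or x ∈ C ∩ Y ∩ S. In each case x ∈ (C ∪ (C ∖ S)) ∪ ((Y ∪ S) ∪ (Y ∖ S)), so (C ∪ (C ∖ S)) ∩ ((Y ∪ S) ∪ (Y ∖ S)) ⊆ (C ∪ (C ∖ S)) ∪ ((Y ∪ S) ∪ (Y ∖ S)).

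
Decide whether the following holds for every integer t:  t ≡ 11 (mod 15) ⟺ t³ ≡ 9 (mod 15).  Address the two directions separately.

Neither implication holds.

(→) This fails: take t = 11. Then 11 ≡ 11 (mod 15), but 11³ = 1331 ≡ 11 (mod 15), not 9.

(←) This fails: take t = 9. Then 9³ = 729 ≡ 9 (mod 15), yet 9 ≡ 9 (mod 15), not 11.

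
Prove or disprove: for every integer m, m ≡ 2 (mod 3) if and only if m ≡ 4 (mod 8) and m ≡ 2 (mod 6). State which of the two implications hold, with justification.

(→) This fails: m = 2 gives 2 ≡ 2 (mod 3) but 2 ≡ 2 (mod 8), so the conjunction on the right does not hold.

(←) Conversely, if m ≡ 4 (mod 8) and m ≡ 2 (mod 6), then by the Chinese remainder theorem m ≡ 20 (mod 24). Since 20 ≡ 2 (mod 3) and 3 ∣ 24, we get m ≡ 2 (mod 3).

Only the reverse direction holds.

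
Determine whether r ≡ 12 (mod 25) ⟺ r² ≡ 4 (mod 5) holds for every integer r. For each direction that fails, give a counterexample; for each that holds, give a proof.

Converse. This fails: take r = 2. Then 2² = 4 ≡ 4 (mod 5), yet 2 ≡ 2 (mod 25), not 12.

Forward direction. Suppose r ≡ 12 (mod 25). Then r² ≡ 12² = 144 (mod 25), and since 5 ∣ 25, also r² ≡ 4 (mod 5).

Only the forward implication holds.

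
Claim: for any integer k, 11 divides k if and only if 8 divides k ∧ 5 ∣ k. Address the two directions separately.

Neither direction holds.

Forward direction. This fails: take k = 11. Certainly 11 ∣ 11, but 8 ∤ 11.

Converse. This fails: take k = 40. Both 8 ∣ 40 and 5 ∣ 40, yet 40 is not a multiple of 11 (since 40 = 3·11 + 7), so 11 ∤ 40.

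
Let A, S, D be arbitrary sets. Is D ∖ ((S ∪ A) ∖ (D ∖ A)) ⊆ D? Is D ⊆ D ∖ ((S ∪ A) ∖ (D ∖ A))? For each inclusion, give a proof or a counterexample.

(⟹) Let x ∈ D ∖ ((S ∪ A) ∖ (D ∖ A)). Then either x ∈ D and x ∉ A, S; or x ∈ S ∩ D and x ∉ A. In each case x ∈ D, so D ∖ ((S ∪ A) ∖ (D ∖ A)) ⊆ D.

(⟸) This inclusion fails. Take A = {1}, S = ∅, D = {1}; then 1 ∈ D but 1 ∉ D ∖ ((S ∪ A) ∖ (D ∖ A)).

Only the forward inclusion holds.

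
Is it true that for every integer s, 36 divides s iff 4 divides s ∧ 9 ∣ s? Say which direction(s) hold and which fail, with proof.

[⇐] Suppose 4 ∣ s and 9 ∣ s. Any common multiple of 4 and 9 is a multiple of their lcm; here gcd(4, 9) = 1, so lcm(4, 9) = 4·9 = 36, so 36 ∣ s.

[⇒] If 36 ∣ s, write s = 36q. Since 36 = 9·4, s = 4·(9q), so 4 ∣ s; and since 36 = 4·9, s = 9·(4q), so 9 ∣ s.

Both implications hold.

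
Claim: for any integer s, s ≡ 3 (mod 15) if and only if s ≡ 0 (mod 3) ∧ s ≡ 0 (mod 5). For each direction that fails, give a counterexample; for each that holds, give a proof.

(→) This fails: s = 3 gives 3 ≡ 3 (mod 15) but 3 ≡ 3 (mod 5), so the conjunction on the right does not hold.

(←) This fails: s = 0 satisfies both congruences on the right (0 ≡ 0 mod 3 and 0 ≡ 0 mod 5) yet 0 ≡ 0 (mod 15), not 3.

(⇒) fails and (⇐) fails.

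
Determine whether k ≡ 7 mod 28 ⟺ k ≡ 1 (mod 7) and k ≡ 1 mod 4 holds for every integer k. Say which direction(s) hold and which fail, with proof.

(⇒) fails and (⇐) fails.

(⟹) This fails: k = 7 gives 7 ≡ 7 (mod 28) but 7 ≡ 0 (mod 7), so the conjunction on the right does not hold.

(⟸) This fails: k = 1 satisfies both congruences on the right (1 ≡ 1 mod 7 and 1 ≡ 1 mod 4) yet 1 ≡ 1 (mod 28), not 7.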